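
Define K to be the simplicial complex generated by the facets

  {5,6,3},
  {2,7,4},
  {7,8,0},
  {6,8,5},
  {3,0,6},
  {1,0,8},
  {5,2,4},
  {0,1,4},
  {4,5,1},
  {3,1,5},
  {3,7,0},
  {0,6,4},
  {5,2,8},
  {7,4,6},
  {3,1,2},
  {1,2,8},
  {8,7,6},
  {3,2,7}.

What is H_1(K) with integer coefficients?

H_1 ≅ Z ⊕ Z/2.

We work with the vertex ordering 0 < 1 < 2 < 3 < 4 < 5 < 6 < 7 < 8. The simplices of K, each written with vertices in increasing order, are:

  0-simplices (9): [0], [1], [2], [3], [4], [5], [6], [7], [8]
  1-simplices (27): (27 of them)
  2-simplices (18): [0,1,4], [0,1,8], [0,3,6], [0,3,7], [0,4,6], [0,7,8], [1,2,3], [1,2,8], [1,3,5], [1,4,5], [2,3,7], [2,4,5], [2,4,7], [2,5,8], [3,5,6], [4,6,7], [5,6,8], [6,7,8]

giving chain groups C_0 ≅ Z^9, C_1 ≅ Z^27, C_2 ≅ Z^18.

∂_1: C_1 → C_0 is given by ∂[p,q] = [q] − [p].
This gives a 9×27 integer matrix of rank 8; reducing to Smith normal form yields diagonal entries (1,1,1,1,1,1,1,1).

Boundary ∂_2: C_2 → C_1 acts by ∂[p,q,r] = [q,r] − [p,r] + [p,q]. For instance
  ∂[5,6,8] = [6,8] − [5,8] + [5,6],
  ∂[0,7,8] = [7,8] − [0,8] + [0,7].
The 27×18 boundary matrix has rank 18 and Smith normal form diag(1,1,1,1,1,1,1,1,1,1,1,1,1,1,1,1,1,2).

Reading off H_k = ker ∂_k / im ∂_{k+1}:

  H_1: rank ker ∂_1 − rank ∂_2 = (27 − 8) − 18 = 1, and ∂_2 has invariant factor 2 > 1, so H_1 = Z ⊕ Z/2.

(K is a triangulation of the Klein bottle.)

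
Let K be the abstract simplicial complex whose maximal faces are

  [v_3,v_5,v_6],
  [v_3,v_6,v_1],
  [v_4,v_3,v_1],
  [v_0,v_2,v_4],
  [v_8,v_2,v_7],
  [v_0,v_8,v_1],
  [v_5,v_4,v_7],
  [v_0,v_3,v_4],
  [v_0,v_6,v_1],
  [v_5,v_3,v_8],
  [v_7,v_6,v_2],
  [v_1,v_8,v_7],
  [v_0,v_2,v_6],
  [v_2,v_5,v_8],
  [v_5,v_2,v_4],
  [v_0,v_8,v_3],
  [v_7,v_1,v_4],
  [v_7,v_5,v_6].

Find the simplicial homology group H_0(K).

H_0 ≅ Z.

Take the total order v_0 < v_1 < v_2 < v_3 < v_4 < v_5 < v_6 < v_7 < v_8 on the vertex set. Then K (dimension 2) consists of the simplices:

  0-simplices (9): [v_0], [v_1], [v_2], [v_3], [v_4], [v_5], [v_6], [v_7], [v_8]
  1-simplices (27): (27 of them)
  2-simplices (18): (18 of them)

so the chain groups are C_0 ≅ Z^9, C_1 ≅ Z^27, C_2 ≅ Z^18.

Boundary ∂_1: C_1 → C_0 is given by ∂[p,q] = [q] − [p]. For instance
  ∂[v_3,v_6] = [v_6] − [v_3].
The 9×27 boundary matrix has rank 8 and Smith normal form diag(1,1,1,1,1,1,1,1).

The boundary map ∂_2: C_2 → C_1 acts by ∂[p,q,r] = [q,r] − [p,r] + [p,q]. For instance
  ∂[v_1,v_3,v_6] = [v_3,v_6] − [v_1,v_6] + [v_1,v_3],
  ∂[v_0,v_1,v_6] = [v_1,v_6] − [v_0,v_6] + [v_0,v_1].
The resulting 27×18 matrix has rank 18, and its Smith normal form has invariant factors (1,1,1,1,1,1,1,1,1,1,1,1,1,1,1,1,1,2).

Now H_k = ker ∂_k / im ∂_{k+1}, so:

  H_0: rank C_0 − rank ∂_1 = 9 − 8 = 1, and the invariant factors of ∂_1 are all 1, so H_0 = Z.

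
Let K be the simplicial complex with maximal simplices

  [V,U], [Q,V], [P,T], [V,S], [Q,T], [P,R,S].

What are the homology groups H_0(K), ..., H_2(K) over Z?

Fix the vertex order P < Q < R < S < T < U < V and write every simplex with vertices in increasing order. Then dim K = 2 and the simplices of K are:

  0-simplices (7): P, Q, R, S, T, U, V
  1-simplices (8): PR, PS, PT, QT, QV, RS, SV, UV
  2-simplices (1): PRS

giving chain groups C_0 ≅ Z^7, C_1 ≅ Z^8, C_2 ≅ Z^1.

∂_1: C_1 → C_0 sends each edge [p,q] (with p < q) to q − p. For instance
  ∂UV = V − U.
The 7×8 boundary matrix has rank 6 and Smith normal form diag(1,1,1,1,1,1).

Boundary ∂_2: C_2 → C_1 acts by ∂[p,q,r] = [q,r] − [p,r] + [p,q]. For instance
  ∂PRS = RS − PS + PR.
The 8×1 boundary matrix has rank 1 and Smith normal form diag(1).

Computing H_k = (kernel of ∂_k) / (image of ∂_{k+1}):

  H_0: rank C_0 − rank ∂_1 = 7 − 6 = 1, and the invariant factors of ∂_1 are all 1, so H_0 ≅ Z.
  H_1: rank ker ∂_1 − rank ∂_2 = (8 − 6) − 1 = 1, and the invariant factors of ∂_2 are all 1, so H_1 ≅ Z.
  H_2: rank ker ∂_2 − rank ∂_3 = (1 − 1) − 0 = 0, and there is no ∂_3, so H_2 ≅ 0.

H_0 = Z,  H_1 = Z,  H_2 = 0.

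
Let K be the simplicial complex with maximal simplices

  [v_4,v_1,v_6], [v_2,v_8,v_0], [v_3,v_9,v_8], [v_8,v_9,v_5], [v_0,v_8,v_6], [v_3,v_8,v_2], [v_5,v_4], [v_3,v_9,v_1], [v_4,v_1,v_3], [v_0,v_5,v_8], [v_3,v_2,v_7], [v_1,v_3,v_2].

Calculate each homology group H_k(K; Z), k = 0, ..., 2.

We work with the vertex ordering v_0 < v_1 < v_2 < v_3 < v_4 < v_5 < v_6 < v_7 < v_8 < v_9. The simplices of K, each written with vertices in increasing order, are:

  0-simplices (10): [v_0], [v_1], [v_2], [v_3], [v_4], [v_5], [v_6], [v_7], [v_8], [v_9]
  1-simplices (22): (22 of them)
  2-simplices (11): (11 of them)

giving chain groups C_0 ≅ Z^10, C_1 ≅ Z^22, C_2 ≅ Z^11.

∂_1: C_1 → C_0 sends each edge [p,q] (with p < q) to q − p.
As a 10×22 matrix over Z this has rank 9, with invariant factors (1,1,1,1,1,1,1,1,1).

Boundary ∂_2: C_2 → C_1 acts by ∂[p,q,r] = [q,r] − [p,r] + [p,q]. For instance
  ∂[v_1,v_3,v_4] = [v_3,v_4] − [v_1,v_4] + [v_1,v_3],
  ∂[v_2,v_3,v_7] = [v_3,v_7] − [v_2,v_7] + [v_2,v_3].
The 22×11 boundary matrix has rank 11 and Smith normal form diag(1,1,1,1,1,1,1,1,1,1,1).

From H_k ≅ ker(∂_k) / im(∂_{k+1}) we obtain:

  H_0: rank C_0 − rank ∂_1 = 10 − 9 = 1, and the invariant factors of ∂_1 are all 1, so H_0 ≅ Z.
  H_1: rank ker ∂_1 − rank ∂_2 = (22 − 9) − 11 = 2, and the invariant factors of ∂_2 are all 1, so H_1 ≅ Z^2.
  H_2: rank ker ∂_2 − rank ∂_3 = (11 − 11) − 0 = 0, and there is no ∂_3, so H_2 ≅ 0.

H_0 ≅ Z,  H_1 ≅ Z^2,  H_2 = 0.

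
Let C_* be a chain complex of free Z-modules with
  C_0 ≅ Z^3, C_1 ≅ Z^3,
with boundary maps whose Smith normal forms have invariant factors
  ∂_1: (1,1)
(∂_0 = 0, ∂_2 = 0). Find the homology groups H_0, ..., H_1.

H_0: b_0 = 3 − 0 − 2 = 1; torsion from ∂_1 factors > 1: none. So H_0 = Z.
H_1: b_1 = 3 − 2 − 0 = 1; torsion from ∂_2 factors > 1: none. So H_1 = Z.

H_0 = Z,  H_1 = Z.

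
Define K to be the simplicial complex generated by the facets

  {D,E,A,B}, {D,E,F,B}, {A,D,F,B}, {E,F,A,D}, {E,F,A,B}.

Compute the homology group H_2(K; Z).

H_2 = 0.

Fix the vertex order A < B < D < E < F and write every simplex with vertices in increasing order. Then dim K = 3 and the simplices of K are:

  0-simplices (5): A, B, D, E, F
  1-simplices (10): AB, AD, AE, AF, BD, BE, BF, DE, DF, EF
  2-simplices (10): ABD, ABE, ABF, ADE, ADF, AEF, BDE, BDF, BEF, DEF
  3-simplices (5): ABDE, ABDF, ABEF, ADEF, BDEF

giving chain groups C_0 ≅ Z^5, C_1 ≅ Z^10, C_2 ≅ Z^10, C_3 ≅ Z^5.

∂_1: C_1 → C_0 maps an edge to its endpoints' difference, ∂[p,q] = q − p. For instance
  ∂AB = B − A.
The 5×10 boundary matrix has rank 4 and Smith normal form diag(1,1,1,1).

Boundary ∂_2: C_2 → C_1 maps a triangle to the signed sum of its edges. For instance
  ∂BEF = EF − BF + BE,
  ∂ABE = BE − AE + AB.
The 10×10 boundary matrix has rank 6 and Smith normal form diag(1,1,1,1,1,1).

∂_3: C_3 → C_2 sends each 3-simplex σ to the alternating sum Σ_i (−1)^i (σ with its i-th vertex removed). For instance
  ∂ABDF = BDF − ADF + ABF − ABD,
  ∂ADEF = DEF − AEF + ADF − ADE.
The 10×5 boundary matrix has rank 4 and Smith normal form diag(1,1,1,1).

Now H_k = ker ∂_k / im ∂_{k+1}, so:

  H_2: rank ker ∂_2 − rank ∂_3 = (10 − 6) − 4 = 0, and the invariant factors of ∂_3 are all 1, so H_2 = 0.

(K is a triangulation of the 3-sphere S^3.)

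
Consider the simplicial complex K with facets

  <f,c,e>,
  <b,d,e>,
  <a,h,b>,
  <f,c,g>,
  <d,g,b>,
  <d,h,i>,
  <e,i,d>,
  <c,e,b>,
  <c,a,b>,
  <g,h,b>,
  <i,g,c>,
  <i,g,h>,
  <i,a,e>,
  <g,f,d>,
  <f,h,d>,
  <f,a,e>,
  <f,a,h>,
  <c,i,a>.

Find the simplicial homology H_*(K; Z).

H_0 ≅ Z,  H_1 ≅ Z ⊕ Z/2Z,  H_2 = 0.

We work with the vertex ordering a < b < c < d < e < f < g < h < i. The simplices of K, each written with vertices in increasing order, are:

  0-simplices (9): a, b, c, d, e, f, g, h, i
  1-simplices (27): ab, ac, ae, af, ah, ai, bc, bd, be, bg, bh, ce, cf, cg, ci, de, df, dg, dh, di, ef, ei, fg, fh, gh, gi, hi
  2-simplices (18): abc, abh, aci, aef, aei, afh, bce, bde, bdg, bgh, cef, cfg, cgi, dei, dfg, dfh, dhi, ghi

giving chain groups C_0 ≅ Z^9, C_1 ≅ Z^27, C_2 ≅ Z^18.

∂_1: C_1 → C_0 is given by ∂[p,q] = [q] − [p]. For instance
  ∂ah = h − a.
This gives a 9×27 integer matrix of rank 8; reducing to Smith normal form yields diagonal entries (1,1,1,1,1,1,1,1).

The boundary map ∂_2: C_2 → C_1 maps a triangle to the signed sum of its edges. For instance
  ∂ghi = hi − gi + gh,
  ∂bde = de − be + bd.
This gives a 27×18 integer matrix of rank 18; reducing to Smith normal form yields diagonal entries (1,1,1,1,1,1,1,1,1,1,1,1,1,1,1,1,1,2).

Reading off H_k = ker ∂_k / im ∂_{k+1}:

  H_0: rank C_0 − rank ∂_1 = 9 − 8 = 1, and the invariant factors of ∂_1 are all 1, so H_0 = Z.
  H_1: rank ker ∂_1 − rank ∂_2 = (27 − 8) − 18 = 1, and ∂_2 has invariant factor 2 > 1, so H_1 = Z ⊕ Z/2Z.
  H_2: rank ker ∂_2 − rank ∂_3 = (18 − 18) − 0 = 0, and there is no ∂_3, so H_2 = 0.

As a check, the Euler characteristic is 9 − 27 + 18 = 0, which agrees with 1 − 1 + 0 = 0.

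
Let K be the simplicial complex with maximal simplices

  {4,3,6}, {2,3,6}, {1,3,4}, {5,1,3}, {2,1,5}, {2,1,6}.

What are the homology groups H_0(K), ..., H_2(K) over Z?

Order the vertices as 1 < 2 < 3 < 4 < 5 < 6. Listing each simplex with vertices in this order, K has dimension 2 with simplices:

  0-simplices (6): [1], [2], [3], [4], [5], [6]
  1-simplices (12): [1,2], [1,3], [1,4], [1,5], [1,6], [2,3], [2,5], [2,6], [3,4], [3,5], [3,6], [4,6]
  2-simplices (6): [1,2,5], [1,2,6], [1,3,4], [1,3,5], [2,3,6], [3,4,6]

Hence C_0 ≅ Z^6, C_1 ≅ Z^12, C_2 ≅ Z^6.

Boundary ∂_1: C_1 → C_0 is given by ∂[p,q] = [q] − [p]. For instance
  ∂[3,5] = [5] − [3].
This gives a 6×12 integer matrix of rank 5; reducing to Smith normal form yields diagonal entries (1,1,1,1,1).

∂_2: C_2 → C_1 maps a triangle to the signed sum of its edges. For instance
  ∂[1,3,5] = [3,5] − [1,5] + [1,3],
  ∂[3,4,6] = [4,6] − [3,6] + [3,4].
This gives a 12×6 integer matrix of rank 6; reducing to Smith normal form yields diagonal entries (1,1,1,1,1,1).

Now H_k = ker ∂_k / im ∂_{k+1}, so:

  H_0: rank C_0 − rank ∂_1 = 6 − 5 = 1, and the invariant factors of ∂_1 are all 1, so H_0 = Z.
  H_1: rank ker ∂_1 − rank ∂_2 = (12 − 5) − 6 = 1, and the invariant factors of ∂_2 are all 1, so H_1 = Z.
  H_2: rank ker ∂_2 − rank ∂_3 = (6 − 6) − 0 = 0, and there is no ∂_3, so H_2 = 0.

As a check, the Euler characteristic is 6 − 12 + 6 = 0, which agrees with 1 − 1 + 0 = 0.
(K is a triangulation of the cylinder S^1 x I.)

H_0 = Z,  H_1 = Z,  H_2 = 0.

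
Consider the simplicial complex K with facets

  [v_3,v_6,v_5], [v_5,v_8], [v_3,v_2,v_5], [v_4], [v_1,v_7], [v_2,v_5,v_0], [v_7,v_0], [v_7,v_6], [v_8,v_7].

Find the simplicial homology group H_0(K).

We work with the vertex ordering v_0 < v_1 < v_2 < v_3 < v_4 < v_5 < v_6 < v_7 < v_8. The simplices of K, each written with vertices in increasing order, are:

  0-simplices (9): [v_0], [v_1], [v_2], [v_3], [v_4], [v_5], [v_6], [v_7], [v_8]
  1-simplices (12): [v_0,v_2], [v_0,v_5], [v_0,v_7], [v_1,v_7], [v_2,v_3], [v_2,v_5], [v_3,v_5], [v_3,v_6], [v_5,v_6], [v_5,v_8], [v_6,v_7], [v_7,v_8]
  2-simplices (3): [v_0,v_2,v_5], [v_2,v_3,v_5], [v_3,v_5,v_6]

so the chain groups are C_0 ≅ Z^9, C_1 ≅ Z^12, C_2 ≅ Z^3.

∂_1: C_1 → C_0 sends each edge [p,q] (with p < q) to q − p.
As a 9×12 matrix over Z this has rank 7, with invariant factors (1,1,1,1,1,1,1).

The boundary map ∂_2: C_2 → C_1 sends each 2-simplex [p,q,r] to [q,r] − [p,r] + [p,q]. For instance
  ∂[v_0,v_2,v_5] = [v_2,v_5] − [v_0,v_5] + [v_0,v_2],
  ∂[v_3,v_5,v_6] = [v_5,v_6] − [v_3,v_6] + [v_3,v_5].
This gives a 12×3 integer matrix of rank 3; reducing to Smith normal form yields diagonal entries (1,1,1).

From H_k ≅ ker(∂_k) / im(∂_{k+1}) we obtain:

  H_0: rank C_0 − rank ∂_1 = 9 − 7 = 2, and the invariant factors of ∂_1 are all 1, so H_0 = Z^2.

H_0 = Z^2.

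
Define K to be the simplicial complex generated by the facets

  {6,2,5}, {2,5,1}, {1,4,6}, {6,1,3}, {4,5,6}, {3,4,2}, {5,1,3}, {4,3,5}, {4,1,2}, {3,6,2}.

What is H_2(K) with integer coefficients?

H_2 = 0.

Take the total order 1 < 2 < 3 < 4 < 5 < 6 on the vertex set. Then K (dimension 2) consists of the simplices:

  0-simplices (6): [1], [2], [3], [4], [5], [6]
  1-simplices (15): [1,2], [1,3], [1,4], [1,5], [1,6], [2,3], [2,4], [2,5], [2,6], [3,4], [3,5], [3,6], [4,5], [4,6], [5,6]
  2-simplices (10): [1,2,4], [1,2,5], [1,3,5], [1,3,6], [1,4,6], [2,3,4], [2,3,6], [2,5,6], [3,4,5], [4,5,6]

giving chain groups C_0 ≅ Z^6, C_1 ≅ Z^15, C_2 ≅ Z^10.

Boundary ∂_1: C_1 → C_0 is given by ∂[p,q] = [q] − [p]. For instance
  ∂[2,4] = [4] − [2].
This gives a 6×15 integer matrix of rank 5; reducing to Smith normal form yields diagonal entries (1,1,1,1,1).

Boundary ∂_2: C_2 → C_1 maps a triangle to the signed sum of its edges. For instance
  ∂[1,2,5] = [2,5] − [1,5] + [1,2],
  ∂[4,5,6] = [5,6] − [4,6] + [4,5].
As a 15×10 matrix over Z this has rank 10, with invariant factors (1,1,1,1,1,1,1,1,1,2).

Now H_k = ker ∂_k / im ∂_{k+1}, so:

  H_2: rank ker ∂_2 − rank ∂_3 = (10 − 10) − 0 = 0, and there is no ∂_3, so H_2 ≅ 0.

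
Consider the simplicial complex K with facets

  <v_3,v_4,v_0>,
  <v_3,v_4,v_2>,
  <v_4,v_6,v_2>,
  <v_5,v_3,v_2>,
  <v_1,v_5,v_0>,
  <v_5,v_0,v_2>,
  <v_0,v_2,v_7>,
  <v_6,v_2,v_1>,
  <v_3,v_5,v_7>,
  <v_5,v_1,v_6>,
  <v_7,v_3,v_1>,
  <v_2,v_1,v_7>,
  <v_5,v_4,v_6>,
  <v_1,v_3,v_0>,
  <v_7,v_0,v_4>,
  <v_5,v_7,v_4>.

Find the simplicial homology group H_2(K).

H_2 ≅ Z.

Fix the vertex order v_0 < v_1 < v_2 < v_3 < v_4 < v_5 < v_6 < v_7 and write every simplex with vertices in increasing order. Then dim K = 2 and the simplices of K are:

  0-simplices (8): [v_0], [v_1], [v_2], [v_3], [v_4], [v_5], [v_6], [v_7]
  1-simplices (24): (24 of them)
  2-simplices (16): (16 of them)

giving chain groups C_0 ≅ Z^8, C_1 ≅ Z^24, C_2 ≅ Z^16.

∂_1: C_1 → C_0 is given by ∂[p,q] = [q] − [p].
This gives a 8×24 integer matrix of rank 7; reducing to Smith normal form yields diagonal entries (1,1,1,1,1,1,1).

The boundary map ∂_2: C_2 → C_1 sends each 2-simplex [p,q,r] to [q,r] − [p,r] + [p,q]. For instance
  ∂[v_1,v_5,v_6] = [v_5,v_6] − [v_1,v_6] + [v_1,v_5],
  ∂[v_0,v_4,v_7] = [v_4,v_7] − [v_0,v_7] + [v_0,v_4].
This gives a 24×16 integer matrix of rank 15; reducing to Smith normal form yields diagonal entries (1,1,1,1,1,1,1,1,1,1,1,1,1,1,1).

Computing H_k = (kernel of ∂_k) / (image of ∂_{k+1}):

  H_2: rank ker ∂_2 − rank ∂_3 = (16 − 15) − 0 = 1, and there is no ∂_3, so H_2 = Z.

(K is a triangulation of the torus T^2.)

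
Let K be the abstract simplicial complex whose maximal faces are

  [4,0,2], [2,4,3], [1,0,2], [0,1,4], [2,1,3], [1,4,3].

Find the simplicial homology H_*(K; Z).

H_0 = Z,  H_1 = 0,  H_2 = Z.

K has 5 vertices, 9 edges, 6 triangles.
rank ∂_0 = 0, rank ∂_1 = 4 ⇒ b_0 = 5 − 0 − 4 = 1; all invariant factors of ∂_1 are 1 so no torsion. So H_0 = Z.
rank ∂_1 = 4, rank ∂_2 = 5 ⇒ b_1 = 9 − 4 − 5 = 0; all invariant factors of ∂_2 are 1 so no torsion. So H_1 = 0.
rank ∂_2 = 5, rank ∂_3 = 0 ⇒ b_2 = 6 − 5 − 0 = 1. So H_2 = Z.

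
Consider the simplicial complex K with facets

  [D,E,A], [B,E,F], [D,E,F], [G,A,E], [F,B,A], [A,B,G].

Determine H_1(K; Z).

H_1 ≅ Z.

We work with the vertex ordering A < B < D < E < F < G. The simplices of K, each written with vertices in increasing order, are:

  0-simplices (6): A, B, D, E, F, G
  1-simplices (12): AB, AD, AE, AF, AG, BE, BF, BG, DE, DF, EF, EG
  2-simplices (6): ABF, ABG, ADE, AEG, BEF, DEF

giving chain groups C_0 ≅ Z^6, C_1 ≅ Z^12, C_2 ≅ Z^6.

The boundary map ∂_1: C_1 → C_0 sends each edge [p,q] (with p < q) to q − p.
The 6×12 boundary matrix has rank 5 and Smith normal form diag(1,1,1,1,1).

The boundary map ∂_2: C_2 → C_1 acts by ∂[p,q,r] = [q,r] − [p,r] + [p,q]. For instance
  ∂BEF = EF − BF + BE,
  ∂ABG = BG − AG + AB.
As a 12×6 matrix over Z this has rank 6, with invariant factors (1,1,1,1,1,1).

From H_k ≅ ker(∂_k) / im(∂_{k+1}) we obtain:

  H_1: rank ker ∂_1 − rank ∂_2 = (12 − 5) − 6 = 1, and the invariant factors of ∂_2 are all 1, so H_1 = Z.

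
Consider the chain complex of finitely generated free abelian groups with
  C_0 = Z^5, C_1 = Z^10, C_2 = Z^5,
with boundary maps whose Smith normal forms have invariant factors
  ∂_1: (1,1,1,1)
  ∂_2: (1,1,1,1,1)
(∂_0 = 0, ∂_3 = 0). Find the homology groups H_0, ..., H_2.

H_0: b_0 = 5 − 0 − 4 = 1; torsion from ∂_1 factors > 1: none. So H_0 ≅ Z.
H_1: b_1 = 10 − 4 − 5 = 1; torsion from ∂_2 factors > 1: none. So H_1 ≅ Z.
H_2: b_2 = 5 − 5 − 0 = 0; torsion from ∂_3 factors > 1: none. So H_2 ≅ 0.

H_0 ≅ Z,  H_1 ≅ Z,  H_2 = 0.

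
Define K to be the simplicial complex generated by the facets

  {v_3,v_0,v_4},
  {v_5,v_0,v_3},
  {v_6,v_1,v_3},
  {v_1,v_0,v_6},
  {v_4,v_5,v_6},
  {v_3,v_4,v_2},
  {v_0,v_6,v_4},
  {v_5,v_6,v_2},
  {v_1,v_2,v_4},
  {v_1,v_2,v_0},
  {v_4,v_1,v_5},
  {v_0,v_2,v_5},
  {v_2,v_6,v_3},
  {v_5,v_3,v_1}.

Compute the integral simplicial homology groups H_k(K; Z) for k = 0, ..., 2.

H_0 ≅ Z,  H_1 ≅ Z^2,  H_2 ≅ Z.

Order the vertices as v_0 < v_1 < v_2 < v_3 < v_4 < v_5 < v_6. Listing each simplex with vertices in this order, K has dimension 2 with simplices:

  0-simplices (7): [v_0], [v_1], [v_2], [v_3], [v_4], [v_5], [v_6]
  1-simplices (21): (21 of them)
  2-simplices (14): (14 of them)

so the chain groups are C_0 ≅ Z^7, C_1 ≅ Z^21, C_2 ≅ Z^14.

∂_1: C_1 → C_0 maps an edge to its endpoints' difference, ∂[p,q] = q − p. For instance
  ∂[v_3,v_6] = [v_6] − [v_3].
The resulting 7×21 matrix has rank 6, and its Smith normal form has invariant factors (1,1,1,1,1,1).

Boundary ∂_2: C_2 → C_1 maps a triangle to the signed sum of its edges. For instance
  ∂[v_1,v_3,v_5] = [v_3,v_5] − [v_1,v_5] + [v_1,v_3],
  ∂[v_2,v_3,v_4] = [v_3,v_4] − [v_2,v_4] + [v_2,v_3].
This gives a 21×14 integer matrix of rank 13; reducing to Smith normal form yields diagonal entries (1,1,1,1,1,1,1,1,1,1,1,1,1).

Computing H_k = (kernel of ∂_k) / (image of ∂_{k+1}):

  H_0: rank C_0 − rank ∂_1 = 7 − 6 = 1, and the invariant factors of ∂_1 are all 1, so H_0 = Z.
  H_1: rank ker ∂_1 − rank ∂_2 = (21 − 6) − 13 = 2, and the invariant factors of ∂_2 are all 1, so H_1 = Z^2.
  H_2: rank ker ∂_2 − rank ∂_3 = (14 − 13) − 0 = 1, and there is no ∂_3, so H_2 = Z.

As a check, the Euler characteristic is 7 − 21 + 14 = 0, which agrees with 1 − 2 + 1 = 0.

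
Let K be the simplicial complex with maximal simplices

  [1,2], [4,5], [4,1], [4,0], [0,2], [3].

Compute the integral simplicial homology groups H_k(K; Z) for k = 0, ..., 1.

H_0 ≅ Z^2,  H_1 ≅ Z.

Take the total order 0 < 1 < 2 < 3 < 4 < 5 on the vertex set. Then K (dimension 1) consists of the simplices:

  0-simplices (6): [0], [1], [2], [3], [4], [5]
  1-simplices (5): [0,2], [0,4], [1,2], [1,4], [4,5]

so the chain groups are C_0 ≅ Z^6, C_1 ≅ Z^5.

∂_1: C_1 → C_0 sends each edge [p,q] (with p < q) to q − p. For instance
  ∂[1,2] = [2] − [1].
As a 6×5 matrix over Z this has rank 4, with invariant factors (1,1,1,1).

Reading off H_k = ker ∂_k / im ∂_{k+1}:

  H_0: rank C_0 − rank ∂_1 = 6 − 4 = 2, and the invariant factors of ∂_1 are all 1, so H_0 = Z^2.
  H_1: rank ker ∂_1 − rank ∂_2 = (5 − 4) − 0 = 1, and there is no ∂_2, so H_1 = Z.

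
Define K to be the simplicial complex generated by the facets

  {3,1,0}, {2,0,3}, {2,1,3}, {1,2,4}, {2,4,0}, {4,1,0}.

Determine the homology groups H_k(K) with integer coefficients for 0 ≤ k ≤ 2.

H_0 = Z,  H_1 = 0,  H_2 = Z.

We work with the vertex ordering 0 < 1 < 2 < 3 < 4. The simplices of K, each written with vertices in increasing order, are:

  0-simplices (5): [0], [1], [2], [3], [4]
  1-simplices (9): [0,1], [0,2], [0,3], [0,4], [1,2], [1,3], [1,4], [2,3], [2,4]
  2-simplices (6): [0,1,3], [0,1,4], [0,2,3], [0,2,4], [1,2,3], [1,2,4]

giving chain groups C_0 ≅ Z^5, C_1 ≅ Z^9, C_2 ≅ Z^6.

∂_1: C_1 → C_0 is given by ∂[p,q] = [q] − [p].
The 5×9 boundary matrix has rank 4 and Smith normal form diag(1,1,1,1).

Boundary ∂_2: C_2 → C_1 acts by ∂[p,q,r] = [q,r] − [p,r] + [p,q]. For instance
  ∂[1,2,4] = [2,4] − [1,4] + [1,2],
  ∂[0,2,4] = [2,4] − [0,4] + [0,2].
As a 9×6 matrix over Z this has rank 5, with invariant factors (1,1,1,1,1).

Now H_k = ker ∂_k / im ∂_{k+1}, so:

  H_0: rank C_0 − rank ∂_1 = 5 − 4 = 1, and the invariant factors of ∂_1 are all 1, so H_0 ≅ Z.
  H_1: rank ker ∂_1 − rank ∂_2 = (9 − 4) − 5 = 0, and the invariant factors of ∂_2 are all 1, so H_1 ≅ 0.
  H_2: rank ker ∂_2 − rank ∂_3 = (6 − 5) − 0 = 1, and there is no ∂_3, so H_2 ≅ Z.

As a check, the Euler characteristic is 5 − 9 + 6 = 2, which agrees with 1 − 0 + 1 = 2.
(K is a triangulation of the 2-sphere S^2.)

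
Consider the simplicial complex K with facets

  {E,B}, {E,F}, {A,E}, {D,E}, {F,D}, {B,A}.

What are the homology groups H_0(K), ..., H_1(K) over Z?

H_0 = Z,  H_1 = Z^2.

We work with the vertex ordering A < B < D < E < F. The simplices of K, each written with vertices in increasing order, are:

  0-simplices (5): A, B, D, E, F
  1-simplices (6): AB, AE, BE, DE, DF, EF

so the chain groups are C_0 ≅ Z^5, C_1 ≅ Z^6.

Boundary ∂_1: C_1 → C_0 maps an edge to its endpoints' difference, ∂[p,q] = q − p.
This gives a 5×6 integer matrix of rank 4; reducing to Smith normal form yields diagonal entries (1,1,1,1).

Now H_k = ker ∂_k / im ∂_{k+1}, so:

  H_0: rank C_0 − rank ∂_1 = 5 − 4 = 1, and the invariant factors of ∂_1 are all 1, so H_0 = Z.
  H_1: rank ker ∂_1 − rank ∂_2 = (6 − 4) − 0 = 2, and there is no ∂_2, so H_1 = Z^2.

As a check, the Euler characteristic is 5 − 6 = -1, which agrees with 1 − 2 = -1.
(K is a triangulation of a wedge of 2 circles.)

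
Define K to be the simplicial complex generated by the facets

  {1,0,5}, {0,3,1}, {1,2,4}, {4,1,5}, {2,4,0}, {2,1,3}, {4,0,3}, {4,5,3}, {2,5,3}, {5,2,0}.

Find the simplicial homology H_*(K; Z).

Take the total order 0 < 1 < 2 < 3 < 4 < 5 on the vertex set. Then K (dimension 2) consists of the simplices:

  0-simplices (6): [0], [1], [2], [3], [4], [5]
  1-simplices (15): [0,1], [0,2], [0,3], [0,4], [0,5], [1,2], [1,3], [1,4], [1,5], [2,3], [2,4], [2,5], [3,4], [3,5], [4,5]
  2-simplices (10): [0,1,3], [0,1,5], [0,2,4], [0,2,5], [0,3,4], [1,2,3], [1,2,4], [1,4,5], [2,3,5], [3,4,5]

Hence C_0 ≅ Z^6, C_1 ≅ Z^15, C_2 ≅ Z^10.

∂_1: C_1 → C_0 maps an edge to its endpoints' difference, ∂[p,q] = q − p. For instance
  ∂[1,5] = [5] − [1].
This gives a 6×15 integer matrix of rank 5; reducing to Smith normal form yields diagonal entries (1,1,1,1,1).

The boundary map ∂_2: C_2 → C_1 acts by ∂[p,q,r] = [q,r] − [p,r] + [p,q]. For instance
  ∂[1,2,4] = [2,4] − [1,4] + [1,2],
  ∂[1,2,3] = [2,3] − [1,3] + [1,2].
As a 15×10 matrix over Z this has rank 10, with invariant factors (1,1,1,1,1,1,1,1,1,2).

Computing H_k = (kernel of ∂_k) / (image of ∂_{k+1}):

  H_0: rank C_0 − rank ∂_1 = 6 − 5 = 1, and the invariant factors of ∂_1 are all 1, so H_0 ≅ Z.
  H_1: rank ker ∂_1 − rank ∂_2 = (15 − 5) − 10 = 0, and ∂_2 has invariant factor 2 > 1, so H_1 ≅ Z_2.
  H_2: rank ker ∂_2 − rank ∂_3 = (10 − 10) − 0 = 0, and there is no ∂_3, so H_2 ≅ 0.

(K is a triangulation of the real projective plane RP^2.)

H_0 ≅ Z,  H_1 ≅ Z_2,  H_2 = 0.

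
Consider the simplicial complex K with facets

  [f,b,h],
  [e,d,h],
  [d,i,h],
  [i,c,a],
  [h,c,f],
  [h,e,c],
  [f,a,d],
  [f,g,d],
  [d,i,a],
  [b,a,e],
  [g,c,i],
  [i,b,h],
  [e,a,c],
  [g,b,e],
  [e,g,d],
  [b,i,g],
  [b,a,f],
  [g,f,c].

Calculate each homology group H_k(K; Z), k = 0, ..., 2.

We work with the vertex ordering a < b < c < d < e < f < g < h < i. The simplices of K, each written with vertices in increasing order, are:

  0-simplices (9): a, b, c, d, e, f, g, h, i
  1-simplices (27): ab, ac, ad, ae, af, ai, be, bf, bg, bh, bi, ce, cf, cg, ch, ci, de, df, dg, dh, di, eg, eh, fg, fh, gi, hi
  2-simplices (18): abe, abf, ace, aci, adf, adi, beg, bfh, bgi, bhi, ceh, cfg, cfh, cgi, deg, deh, dfg, dhi

Hence C_0 ≅ Z^9, C_1 ≅ Z^27, C_2 ≅ Z^18.

The boundary map ∂_1: C_1 → C_0 maps an edge to its endpoints' difference, ∂[p,q] = q − p. For instance
  ∂gi = i − g.
This gives a 9×27 integer matrix of rank 8; reducing to Smith normal form yields diagonal entries (1,1,1,1,1,1,1,1).

Boundary ∂_2: C_2 → C_1 acts by ∂[p,q,r] = [q,r] − [p,r] + [p,q]. For instance
  ∂dfg = fg − dg + df,
  ∂cfh = fh − ch + cf.
The 27×18 boundary matrix has rank 17 and Smith normal form diag(1,1,1,1,1,1,1,1,1,1,1,1,1,1,1,1,1).

Now H_k = ker ∂_k / im ∂_{k+1}, so:

  H_0: rank C_0 − rank ∂_1 = 9 − 8 = 1, and the invariant factors of ∂_1 are all 1, so H_0 ≅ Z.
  H_1: rank ker ∂_1 − rank ∂_2 = (27 − 8) − 17 = 2, and the invariant factors of ∂_2 are all 1, so H_1 ≅ Z^2.
  H_2: rank ker ∂_2 − rank ∂_3 = (18 − 17) − 0 = 1, and there is no ∂_3, so H_2 ≅ Z.

(K is a triangulation of the torus T^2.)

H_0 ≅ Z,  H_1 ≅ Z^2,  H_2 ≅ Z.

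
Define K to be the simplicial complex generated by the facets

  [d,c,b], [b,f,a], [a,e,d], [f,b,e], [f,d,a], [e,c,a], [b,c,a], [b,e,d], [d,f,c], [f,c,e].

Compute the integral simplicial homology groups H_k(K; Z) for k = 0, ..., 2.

H_0 = Z,  H_1 = Z/2,  H_2 = 0.

We work with the vertex ordering a < b < c < d < e < f. The simplices of K, each written with vertices in increasing order, are:

  0-simplices (6): a, b, c, d, e, f
  1-simplices (15): ab, ac, ad, ae, af, bc, bd, be, bf, cd, ce, cf, de, df, ef
  2-simplices (10): abc, abf, ace, ade, adf, bcd, bde, bef, cdf, cef

giving chain groups C_0 ≅ Z^6, C_1 ≅ Z^15, C_2 ≅ Z^10.

∂_1: C_1 → C_0 maps an edge to its endpoints' difference, ∂[p,q] = q − p. For instance
  ∂df = f − d.
The resulting 6×15 matrix has rank 5, and its Smith normal form has invariant factors (1,1,1,1,1).

The boundary map ∂_2: C_2 → C_1 maps a triangle to the signed sum of its edges. For instance
  ∂ace = ce − ae + ac,
  ∂adf = df − af + ad.
As a 15×10 matrix over Z this has rank 10, with invariant factors (1,1,1,1,1,1,1,1,1,2).

Reading off H_k = ker ∂_k / im ∂_{k+1}:

  H_0: rank C_0 − rank ∂_1 = 6 − 5 = 1, and the invariant factors of ∂_1 are all 1, so H_0 = Z.
  H_1: rank ker ∂_1 − rank ∂_2 = (15 − 5) − 10 = 0, and ∂_2 has invariant factor 2 > 1, so H_1 = Z/2.
  H_2: rank ker ∂_2 − rank ∂_3 = (10 − 10) − 0 = 0, and there is no ∂_3, so H_2 = 0.

As a check, the Euler characteristic is 6 − 15 + 10 = 1, which agrees with 1 − 0 + 0 = 1.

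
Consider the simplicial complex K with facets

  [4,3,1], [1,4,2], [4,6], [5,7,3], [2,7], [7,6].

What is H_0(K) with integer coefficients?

Take the total order 1 < 2 < 3 < 4 < 5 < 6 < 7 on the vertex set. Then K (dimension 2) consists of the simplices:

  0-simplices (7): [1], [2], [3], [4], [5], [6], [7]
  1-simplices (11): [1,2], [1,3], [1,4], [2,4], [2,7], [3,4], [3,5], [3,7], [4,6], [5,7], [6,7]
  2-simplices (3): [1,2,4], [1,3,4], [3,5,7]

giving chain groups C_0 ≅ Z^7, C_1 ≅ Z^11, C_2 ≅ Z^3.

∂_1: C_1 → C_0 maps an edge to its endpoints' difference, ∂[p,q] = q − p. For instance
  ∂[2,4] = [4] − [2].
The resulting 7×11 matrix has rank 6, and its Smith normal form has invariant factors (1,1,1,1,1,1).

The boundary map ∂_2: C_2 → C_1 sends each 2-simplex [p,q,r] to [q,r] − [p,r] + [p,q]. For instance
  ∂[3,5,7] = [5,7] − [3,7] + [3,5],
  ∂[1,2,4] = [2,4] − [1,4] + [1,2].
The 11×3 boundary matrix has rank 3 and Smith normal form diag(1,1,1).

Reading off H_k = ker ∂_k / im ∂_{k+1}:

  H_0: rank C_0 − rank ∂_1 = 7 − 6 = 1, and the invariant factors of ∂_1 are all 1, so H_0 ≅ Z.

H_0 = Z.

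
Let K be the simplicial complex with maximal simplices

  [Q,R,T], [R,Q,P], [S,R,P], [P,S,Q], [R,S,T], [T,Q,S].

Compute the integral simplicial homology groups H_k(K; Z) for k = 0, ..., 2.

H_0 = Z,  H_1 = 0,  H_2 = Z.

Order the vertices as P < Q < R < S < T. Listing each simplex with vertices in this order, K has dimension 2 with simplices:

  0-simplices (5): P, Q, R, S, T
  1-simplices (9): PQ, PR, PS, QR, QS, QT, RS, RT, ST
  2-simplices (6): PQR, PQS, PRS, QRT, QST, RST

so the chain groups are C_0 ≅ Z^5, C_1 ≅ Z^9, C_2 ≅ Z^6.

Boundary ∂_1: C_1 → C_0 is given by ∂[p,q] = [q] − [p]. For instance
  ∂QS = S − Q.
This gives a 5×9 integer matrix of rank 4; reducing to Smith normal form yields diagonal entries (1,1,1,1).

Boundary ∂_2: C_2 → C_1 sends each 2-simplex [p,q,r] to [q,r] − [p,r] + [p,q]. For instance
  ∂QRT = RT − QT + QR,
  ∂PQR = QR − PR + PQ.
The 9×6 boundary matrix has rank 5 and Smith normal form diag(1,1,1,1,1).

Now H_k = ker ∂_k / im ∂_{k+1}, so:

  H_0: rank C_0 − rank ∂_1 = 5 − 4 = 1, and the invariant factors of ∂_1 are all 1, so H_0 ≅ Z.
  H_1: rank ker ∂_1 − rank ∂_2 = (9 − 4) − 5 = 0, and the invariant factors of ∂_2 are all 1, so H_1 ≅ 0.
  H_2: rank ker ∂_2 − rank ∂_3 = (6 − 5) − 0 = 1, and there is no ∂_3, so H_2 ≅ Z.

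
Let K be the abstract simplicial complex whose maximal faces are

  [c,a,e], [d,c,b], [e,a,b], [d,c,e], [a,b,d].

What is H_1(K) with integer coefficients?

H_1 = Z.

Take the total order a < b < c < d < e on the vertex set. Then K (dimension 2) consists of the simplices:

  0-simplices (5): a, b, c, d, e
  1-simplices (10): ab, ac, ad, ae, bc, bd, be, cd, ce, de
  2-simplices (5): abd, abe, ace, bcd, cde

so the chain groups are C_0 ≅ Z^5, C_1 ≅ Z^10, C_2 ≅ Z^5.

∂_1: C_1 → C_0 maps an edge to its endpoints' difference, ∂[p,q] = q − p.
The 5×10 boundary matrix has rank 4 and Smith normal form diag(1,1,1,1).

The boundary map ∂_2: C_2 → C_1 maps a triangle to the signed sum of its edges. For instance
  ∂abd = bd − ad + ab,
  ∂cde = de − ce + cd.
The 10×5 boundary matrix has rank 5 and Smith normal form diag(1,1,1,1,1).

Computing H_k = (kernel of ∂_k) / (image of ∂_{k+1}):

  H_1: rank ker ∂_1 − rank ∂_2 = (10 − 4) − 5 = 1, and the invariant factors of ∂_2 are all 1, so H_1 = Z.

(K is a triangulation of the Möbius band.)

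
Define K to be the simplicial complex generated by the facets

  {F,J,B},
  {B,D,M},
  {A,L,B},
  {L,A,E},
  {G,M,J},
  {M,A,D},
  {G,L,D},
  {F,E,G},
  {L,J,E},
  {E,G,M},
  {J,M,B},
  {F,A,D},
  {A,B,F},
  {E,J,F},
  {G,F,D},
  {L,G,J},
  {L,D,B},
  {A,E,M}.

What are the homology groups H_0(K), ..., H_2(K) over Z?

Fix the vertex order A < B < D < E < F < G < J < L < M and write every simplex with vertices in increasing order. Then dim K = 2 and the simplices of K are:

  0-simplices (9): A, B, D, E, F, G, J, L, M
  1-simplices (27): AB, AD, AE, AF, AL, AM, BD, BF, BJ, BL, BM, DF, DG, DL, DM, EF, EG, EJ, EL, EM, FG, FJ, GJ, GL, GM, JL, JM
  2-simplices (18): ABF, ABL, ADF, ADM, AEL, AEM, BDL, BDM, BFJ, BJM, DFG, DGL, EFG, EFJ, EGM, EJL, GJL, GJM

Hence C_0 ≅ Z^9, C_1 ≅ Z^27, C_2 ≅ Z^18.

∂_1: C_1 → C_0 is given by ∂[p,q] = [q] − [p]. For instance
  ∂AD = D − A.
The resulting 9×27 matrix has rank 8, and its Smith normal form has invariant factors (1,1,1,1,1,1,1,1).

∂_2: C_2 → C_1 acts by ∂[p,q,r] = [q,r] − [p,r] + [p,q]. For instance
  ∂BFJ = FJ − BJ + BF,
  ∂EGM = GM − EM + EG.
The 27×18 boundary matrix has rank 18 and Smith normal form diag(1,1,1,1,1,1,1,1,1,1,1,1,1,1,1,1,1,2).

From H_k ≅ ker(∂_k) / im(∂_{k+1}) we obtain:

  H_0: rank C_0 − rank ∂_1 = 9 − 8 = 1, and the invariant factors of ∂_1 are all 1, so H_0 ≅ Z.
  H_1: rank ker ∂_1 − rank ∂_2 = (27 − 8) − 18 = 1, and ∂_2 has invariant factor 2 > 1, so H_1 ≅ Z × Z/2.
  H_2: rank ker ∂_2 − rank ∂_3 = (18 − 18) − 0 = 0, and there is no ∂_3, so H_2 ≅ 0.

As a check, the Euler characteristic is 9 − 27 + 18 = 0, which agrees with 1 − 1 + 0 = 0.

H_0 ≅ Z,  H_1 ≅ Z × Z/2,  H_2 = 0.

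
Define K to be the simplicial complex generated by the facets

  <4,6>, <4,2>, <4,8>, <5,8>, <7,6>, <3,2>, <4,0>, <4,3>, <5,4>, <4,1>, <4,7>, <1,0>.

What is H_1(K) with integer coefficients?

We work with the vertex ordering 0 < 1 < 2 < 3 < 4 < 5 < 6 < 7 < 8. The simplices of K, each written with vertices in increasing order, are:

  0-simplices (9): [0], [1], [2], [3], [4], [5], [6], [7], [8]
  1-simplices (12): [0,1], [0,4], [1,4], [2,3], [2,4], [3,4], [4,5], [4,6], [4,7], [4,8], [5,8], [6,7]

Hence C_0 ≅ Z^9, C_1 ≅ Z^12.

∂_1: C_1 → C_0 sends each edge [p,q] (with p < q) to q − p.
The 9×12 boundary matrix has rank 8 and Smith normal form diag(1,1,1,1,1,1,1,1).

Computing H_k = (kernel of ∂_k) / (image of ∂_{k+1}):

  H_1: rank ker ∂_1 − rank ∂_2 = (12 − 8) − 0 = 4, and there is no ∂_2, so H_1 ≅ Z^4.

H_1 ≅ Z^4.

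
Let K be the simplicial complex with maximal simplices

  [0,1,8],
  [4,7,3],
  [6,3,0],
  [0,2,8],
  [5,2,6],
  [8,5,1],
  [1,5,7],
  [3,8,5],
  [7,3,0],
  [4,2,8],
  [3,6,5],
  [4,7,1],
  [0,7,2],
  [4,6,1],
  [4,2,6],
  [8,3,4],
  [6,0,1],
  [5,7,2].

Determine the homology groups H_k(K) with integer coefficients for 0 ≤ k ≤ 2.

H_0 ≅ Z,  H_1 ≅ Z^2,  H_2 ≅ Z.

We work with the vertex ordering 0 < 1 < 2 < 3 < 4 < 5 < 6 < 7 < 8. The simplices of K, each written with vertices in increasing order, are:

  0-simplices (9): [0], [1], [2], [3], [4], [5], [6], [7], [8]
  1-simplices (27): (27 of them)
  2-simplices (18): [0,1,6], [0,1,8], [0,2,7], [0,2,8], [0,3,6], [0,3,7], [1,4,6], [1,4,7], [1,5,7], [1,5,8], [2,4,6], [2,4,8], [2,5,6], [2,5,7], [3,4,7], [3,4,8], [3,5,6], [3,5,8]

Hence C_0 ≅ Z^9, C_1 ≅ Z^27, C_2 ≅ Z^18.

The boundary map ∂_1: C_1 → C_0 sends each edge [p,q] (with p < q) to q − p.
This gives a 9×27 integer matrix of rank 8; reducing to Smith normal form yields diagonal entries (1,1,1,1,1,1,1,1).

Boundary ∂_2: C_2 → C_1 sends each 2-simplex [p,q,r] to [q,r] − [p,r] + [p,q]. For instance
  ∂[3,5,8] = [5,8] − [3,8] + [3,5],
  ∂[1,5,7] = [5,7] − [1,7] + [1,5].
The 27×18 boundary matrix has rank 17 and Smith normal form diag(1,1,1,1,1,1,1,1,1,1,1,1,1,1,1,1,1).

Now H_k = ker ∂_k / im ∂_{k+1}, so:

  H_0: rank C_0 − rank ∂_1 = 9 − 8 = 1, and the invariant factors of ∂_1 are all 1, so H_0 = Z.
  H_1: rank ker ∂_1 − rank ∂_2 = (27 − 8) − 17 = 2, and the invariant factors of ∂_2 are all 1, so H_1 = Z^2.
  H_2: rank ker ∂_2 − rank ∂_3 = (18 − 17) − 0 = 1, and there is no ∂_3, so H_2 = Z.

As a check, the Euler characteristic is 9 − 27 + 18 = 0, which agrees with 1 − 2 + 1 = 0.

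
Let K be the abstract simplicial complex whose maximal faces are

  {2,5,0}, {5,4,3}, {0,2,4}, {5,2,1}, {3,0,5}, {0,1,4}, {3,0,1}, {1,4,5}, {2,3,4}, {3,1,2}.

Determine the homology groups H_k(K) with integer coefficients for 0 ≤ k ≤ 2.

H_0 = Z,  H_1 = Z/2,  H_2 = 0.

Fix the vertex order 0 < 1 < 2 < 3 < 4 < 5 and write every simplex with vertices in increasing order. Then dim K = 2 and the simplices of K are:

  0-simplices (6): [0], [1], [2], [3], [4], [5]
  1-simplices (15): [0,1], [0,2], [0,3], [0,4], [0,5], [1,2], [1,3], [1,4], [1,5], [2,3], [2,4], [2,5], [3,4], [3,5], [4,5]
  2-simplices (10): [0,1,3], [0,1,4], [0,2,4], [0,2,5], [0,3,5], [1,2,3], [1,2,5], [1,4,5], [2,3,4], [3,4,5]

so the chain groups are C_0 ≅ Z^6, C_1 ≅ Z^15, C_2 ≅ Z^10.

∂_1: C_1 → C_0 is given by ∂[p,q] = [q] − [p]. For instance
  ∂[0,5] = [5] − [0].
This gives a 6×15 integer matrix of rank 5; reducing to Smith normal form yields diagonal entries (1,1,1,1,1).

The boundary map ∂_2: C_2 → C_1 acts by ∂[p,q,r] = [q,r] − [p,r] + [p,q]. For instance
  ∂[3,4,5] = [4,5] − [3,5] + [3,4],
  ∂[0,1,4] = [1,4] − [0,4] + [0,1].
The 15×10 boundary matrix has rank 10 and Smith normal form diag(1,1,1,1,1,1,1,1,1,2).

Now H_k = ker ∂_k / im ∂_{k+1}, so:

  H_0: rank C_0 − rank ∂_1 = 6 − 5 = 1, and the invariant factors of ∂_1 are all 1, so H_0 ≅ Z.
  H_1: rank ker ∂_1 − rank ∂_2 = (15 − 5) − 10 = 0, and ∂_2 has invariant factor 2 > 1, so H_1 ≅ Z/2.
  H_2: rank ker ∂_2 − rank ∂_3 = (10 − 10) − 0 = 0, and there is no ∂_3, so H_2 ≅ 0.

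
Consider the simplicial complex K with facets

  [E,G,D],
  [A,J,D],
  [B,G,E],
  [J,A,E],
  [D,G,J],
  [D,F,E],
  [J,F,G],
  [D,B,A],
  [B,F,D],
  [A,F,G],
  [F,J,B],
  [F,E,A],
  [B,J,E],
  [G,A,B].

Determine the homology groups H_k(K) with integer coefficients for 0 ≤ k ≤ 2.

H_0 = Z,  H_1 = Z^2,  H_2 = Z.

K has 7 vertices, 21 edges, 14 triangles.
rank ∂_0 = 0, rank ∂_1 = 6 ⇒ b_0 = 7 − 0 − 6 = 1; all invariant factors of ∂_1 are 1 so no torsion. So H_0 = Z.
rank ∂_1 = 6, rank ∂_2 = 13 ⇒ b_1 = 21 − 6 − 13 = 2; all invariant factors of ∂_2 are 1 so no torsion. So H_1 = Z^2.
rank ∂_2 = 13, rank ∂_3 = 0 ⇒ b_2 = 14 − 13 − 0 = 1. So H_2 = Z.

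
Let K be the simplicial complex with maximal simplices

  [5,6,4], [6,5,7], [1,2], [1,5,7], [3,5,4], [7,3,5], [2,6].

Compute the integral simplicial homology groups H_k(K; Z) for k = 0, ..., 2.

Fix the vertex order 1 < 2 < 3 < 4 < 5 < 6 < 7 and write every simplex with vertices in increasing order. Then dim K = 2 and the simplices of K are:

  0-simplices (7): [1], [2], [3], [4], [5], [6], [7]
  1-simplices (12): [1,2], [1,5], [1,7], [2,6], [3,4], [3,5], [3,7], [4,5], [4,6], [5,6], [5,7], [6,7]
  2-simplices (5): [1,5,7], [3,4,5], [3,5,7], [4,5,6], [5,6,7]

so the chain groups are C_0 ≅ Z^7, C_1 ≅ Z^12, C_2 ≅ Z^5.

The boundary map ∂_1: C_1 → C_0 sends each edge [p,q] (with p < q) to q − p. For instance
  ∂[5,7] = [7] − [5].
As a 7×12 matrix over Z this has rank 6, with invariant factors (1,1,1,1,1,1).

∂_2: C_2 → C_1 acts by ∂[p,q,r] = [q,r] − [p,r] + [p,q]. For instance
  ∂[4,5,6] = [5,6] − [4,6] + [4,5],
  ∂[1,5,7] = [5,7] − [1,7] + [1,5].
The 12×5 boundary matrix has rank 5 and Smith normal form diag(1,1,1,1,1).

Now H_k = ker ∂_k / im ∂_{k+1}, so:

  H_0: rank C_0 − rank ∂_1 = 7 − 6 = 1, and the invariant factors of ∂_1 are all 1, so H_0 ≅ Z.
  H_1: rank ker ∂_1 − rank ∂_2 = (12 − 6) − 5 = 1, and the invariant factors of ∂_2 are all 1, so H_1 ≅ Z.
  H_2: rank ker ∂_2 − rank ∂_3 = (5 − 5) − 0 = 0, and there is no ∂_3, so H_2 ≅ 0.

As a check, the Euler characteristic is 7 − 12 + 5 = 0, which agrees with 1 − 1 + 0 = 0.

H_0 ≅ Z,  H_1 ≅ Z,  H_2 = 0.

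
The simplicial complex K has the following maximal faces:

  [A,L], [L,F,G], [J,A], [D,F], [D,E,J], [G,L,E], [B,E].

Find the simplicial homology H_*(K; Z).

Take the total order A < B < D < E < F < G < J < L on the vertex set. Then K (dimension 2) consists of the simplices:

  0-simplices (8): A, B, D, E, F, G, J, L
  1-simplices (12): AJ, AL, BE, DE, DF, DJ, EG, EJ, EL, FG, FL, GL
  2-simplices (3): DEJ, EGL, FGL

Hence C_0 ≅ Z^8, C_1 ≅ Z^12, C_2 ≅ Z^3.

The boundary map ∂_1: C_1 → C_0 sends each edge [p,q] (with p < q) to q − p. For instance
  ∂EL = L − E.
The 8×12 boundary matrix has rank 7 and Smith normal form diag(1,1,1,1,1,1,1).

Boundary ∂_2: C_2 → C_1 acts by ∂[p,q,r] = [q,r] − [p,r] + [p,q]. For instance
  ∂EGL = GL − EL + EG,
  ∂DEJ = EJ − DJ + DE.
As a 12×3 matrix over Z this has rank 3, with invariant factors (1,1,1).

From H_k ≅ ker(∂_k) / im(∂_{k+1}) we obtain:

  H_0: rank C_0 − rank ∂_1 = 8 − 7 = 1, and the invariant factors of ∂_1 are all 1, so H_0 ≅ Z.
  H_1: rank ker ∂_1 − rank ∂_2 = (12 − 7) − 3 = 2, and the invariant factors of ∂_2 are all 1, so H_1 ≅ Z^2.
  H_2: rank ker ∂_2 − rank ∂_3 = (3 − 3) − 0 = 0, and there is no ∂_3, so H_2 ≅ 0.

H_0 ≅ Z,  H_1 ≅ Z^2,  H_2 = 0.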